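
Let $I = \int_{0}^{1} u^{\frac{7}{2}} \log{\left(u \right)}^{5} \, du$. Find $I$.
$- \frac{2560}{177147}$

Begin with the known integral
$$J(a) = \int_{0}^{1} u^{a} \, du = \frac{1}{a + 1}.$$

Differentiating under the integral sign brings down a factor of $\ln u$:
$$\frac{dJ}{da} = \int_{0}^{1} u^{a} \log{\left(u \right)} \, du = - \frac{1}{\left(a + 1\right)^{2}}.$$

Repeating $5$ times in total — each differentiation brings down another $\ln u$ — gives
$$\frac{d^{5}J}{da^{5}} = \int_{0}^{1} u^{a} \log{\left(u \right)}^{5} \, du = - \frac{120}{\left(a + 1\right)^{6}},$$
and the integrand here is exactly the target integrand, so $I = - \frac{120}{\left(a + 1\right)^{6}}$.

Setting $a = \frac{7}{2}$:
$$I = - \frac{2560}{177147}.$$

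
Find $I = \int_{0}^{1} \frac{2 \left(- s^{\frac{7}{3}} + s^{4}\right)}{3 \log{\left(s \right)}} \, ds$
$- \frac{2 \log{\left(2 \right)}}{3} + \frac{2 \log{\left(3 \right)}}{3}$

Replace the exponent $4$ by a parameter $a$: let $I(a) = \int_{0}^{1} \frac{2 \left(- s^{\frac{7}{3}} + s^{a}\right)}{3 \log{\left(s \right)}} \, ds$.

Since $\dfrac{\partial}{\partial a}\,s^{a} = s^{a} \ln s$, the $\ln s$ in the denominator cancels and
$$\frac{dI}{da} = \int_{0}^{1} \frac{2}{3} s^{a} \, ds = \frac{2}{3} \left[\frac{s^{a+1}}{a+1}\right]_0^1 = \frac{2}{3 \left(a + 1\right)}.$$

Integrating with respect to $a$ gives $I(a) = \log{\left(\frac{\sqrt[3]{10} \cdot 3^{\frac{2}{3}} \left(a + 1\right)^{\frac{2}{3}}}{10} \right)} + C$.

At $a = \frac{7}{3}$ the integrand is identically $0$, so $I(\frac{7}{3}) = 0$. The closed form gives $0$, hence $C = 0$.

Setting $a = 4$:
$$I = - \frac{2 \log{\left(2 \right)}}{3} + \frac{2 \log{\left(3 \right)}}{3}.$$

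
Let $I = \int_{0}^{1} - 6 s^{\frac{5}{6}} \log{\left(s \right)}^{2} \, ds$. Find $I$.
$- \frac{2592}{1331}$

Start from the elementary integral
$$J(a) = \int_{0}^{1} - 6 s^{a} \, ds = - \frac{6}{a + 1}.$$

Differentiating under the integral sign brings down a factor of $\ln s$:
$$\frac{dJ}{da} = \int_{0}^{1} - 6 s^{a} \log{\left(s \right)} \, ds = \frac{6}{\left(a + 1\right)^{2}}.$$

Repeating twice in total — each differentiation brings down another $\ln s$ — gives
$$\frac{d^{2}J}{da^{2}} = \int_{0}^{1} - 6 s^{a} \log{\left(s \right)}^{2} \, ds = - \frac{12}{\left(a + 1\right)^{3}},$$
and the integrand here is exactly the target integrand, so $I = - \frac{12}{\left(a + 1\right)^{3}}$.

Setting $a = \frac{5}{6}$:
$$I = - \frac{2592}{1331}.$$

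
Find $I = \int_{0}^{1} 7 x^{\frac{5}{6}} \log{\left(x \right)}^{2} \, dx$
$\frac{3024}{1331}$

Consider the simpler parametrised integral
$$J(a) = \int_{0}^{1} 7 x^{a} \, dx = \frac{7}{a + 1}.$$

Differentiating under the integral sign brings down a factor of $\ln x$:
$$\frac{dJ}{da} = \int_{0}^{1} 7 x^{a} \log{\left(x \right)} \, dx = - \frac{7}{\left(a + 1\right)^{2}}.$$

Repeating twice in total — each differentiation brings down another $\ln x$ — gives
$$\frac{d^{2}J}{da^{2}} = \int_{0}^{1} 7 x^{a} \log{\left(x \right)}^{2} \, dx = \frac{14}{\left(a + 1\right)^{3}},$$
and the integrand here is exactly the target integrand, so $I = \frac{14}{\left(a + 1\right)^{3}}$.

Setting $a = \frac{5}{6}$:
$$I = \frac{3024}{1331}.$$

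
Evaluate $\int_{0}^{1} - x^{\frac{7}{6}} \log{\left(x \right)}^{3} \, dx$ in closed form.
$\frac{7776}{28561}$

Consider the simpler parametrised integral
$$J(a) = \int_{0}^{1} - x^{a} \, dx = - \frac{1}{a + 1}.$$

Differentiating under the integral sign brings down a factor of $\ln x$:
$$\frac{dJ}{da} = \int_{0}^{1} - x^{a} \log{\left(x \right)} \, dx = \frac{1}{\left(a + 1\right)^{2}}.$$

Repeating $3$ times in total — each differentiation brings down another $\ln x$ — gives
$$\frac{d^{3}J}{da^{3}} = \int_{0}^{1} - x^{a} \log{\left(x \right)}^{3} \, dx = \frac{6}{\left(a + 1\right)^{4}},$$
and the integrand here is exactly the target integrand, so $I = \frac{6}{\left(a + 1\right)^{4}}$.

Setting $a = \frac{7}{6}$:
$$I = \frac{7776}{28561}.$$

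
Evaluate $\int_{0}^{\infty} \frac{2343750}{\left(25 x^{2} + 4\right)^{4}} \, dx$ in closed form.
$\frac{1171875 \pi}{2048}$

Start from the standard arctangent integral
$$J(a) = \int_{0}^{\infty} \frac{6}{a^{2} + x^{2}} \, dx = \frac{3 \pi}{a}.$$

Differentiating under the integral sign with respect to $a$,
$$\frac{dJ}{da} = \int_{0}^{\infty} - \frac{12 a}{\left(a^{2} + x^{2}\right)^{2}} \, dx = - \frac{3 \pi}{a^{2}},$$
so $\int_{0}^{\infty} \frac{6}{\left(a^{2} + x^{2}\right)^{2}} \, dx = \frac{3 \pi}{2 a^{3}}$.

Repeating — each differentiation of $1/(x^2+a^2)^j$ produces $-2ja/(x^2+a^2)^{j+1}$ — and dividing through by $-2ja$ at each step yields, after $3$ differentiations in total,
$$\int_{0}^{\infty} \frac{6}{\left(a^{2} + x^{2}\right)^{4}} \, dx = \frac{15 \pi}{16 a^{7}}.$$

Setting $a = \frac{2}{5}$:
$$I = \frac{1171875 \pi}{2048}.$$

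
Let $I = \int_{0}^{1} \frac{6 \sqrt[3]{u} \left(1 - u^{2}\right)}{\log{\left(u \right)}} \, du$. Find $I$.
$\log{\left(\frac{64}{15625} \right)}$

Consider the one-parameter family: let $I(a) = \int_{0}^{1} \frac{6 \left(- u^{\frac{7}{3}} + u^{a}\right)}{\log{\left(u \right)}} \, du$.

Since $\dfrac{\partial}{\partial a}\,u^{a} = u^{a} \ln u$, the $\ln u$ in the denominator cancels and
$$\frac{dI}{da} = \int_{0}^{1} 6 u^{a} \, du = 6 \left[\frac{u^{a+1}}{a+1}\right]_0^1 = \frac{6}{a + 1}.$$

Integrating with respect to $a$ gives $I(a) = \log{\left(\frac{729 \left(a + 1\right)^{6}}{1000000} \right)} + C$.

At $a = \frac{7}{3}$ the integrand is identically $0$, so $I(\frac{7}{3}) = 0$. The closed form gives $0$, hence $C = 0$.

Setting $a = \frac{1}{3}$:
$$I = \log{\left(\frac{64}{15625} \right)}.$$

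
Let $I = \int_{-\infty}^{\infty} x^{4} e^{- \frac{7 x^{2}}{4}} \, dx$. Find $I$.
$\frac{24 \sqrt{7} \sqrt{\pi}}{343}$

Begin with the known integral
$$J(a) = \int_{-\infty}^{\infty} e^{- a x^{2}} \, dx = \frac{\sqrt{\pi}}{\sqrt{a}}.$$

Differentiating under the integral sign brings down a factor of $(-x^2)$:
$$\frac{dJ}{da} = \int_{-\infty}^{\infty} - x^{2} e^{- a x^{2}} \, dx = - \frac{\sqrt{\pi}}{2 a^{\frac{3}{2}}}.$$

Repeating twice in total — each differentiation brings down another $(-x^2)$ — gives
$$\frac{d^{2}J}{da^{2}} = \int_{-\infty}^{\infty} x^{4} e^{- a x^{2}} \, dx = \frac{3 \sqrt{\pi}}{4 a^{\frac{5}{2}}},$$
and the integrand here is exactly the target integrand, so $I = \frac{3 \sqrt{\pi}}{4 a^{\frac{5}{2}}}$.

Setting $a = \frac{7}{4}$:
$$I = \frac{24 \sqrt{7} \sqrt{\pi}}{343}.$$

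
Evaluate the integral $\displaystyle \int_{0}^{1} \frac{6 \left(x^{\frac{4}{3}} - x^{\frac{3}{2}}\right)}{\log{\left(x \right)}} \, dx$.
$- \log{\left(\frac{11390625}{7529536} \right)}$

Consider the one-parameter family: let $I(a) = \int_{0}^{1} \frac{6 \left(x^{\frac{4}{3}} - x^{a}\right)}{\log{\left(x \right)}} \, dx$.

Since $\dfrac{\partial}{\partial a}\,x^{a} = x^{a} \ln x$, the $\ln x$ in the denominator cancels and
$$\frac{dI}{da} = \int_{0}^{1} -6 x^{a} \, dx = -6 \left[\frac{x^{a+1}}{a+1}\right]_0^1 = - \frac{6}{a + 1}.$$

Integrating with respect to $a$ gives $I(a) = - \log{\left(\frac{729 \left(a + 1\right)^{6}}{117649} \right)} + C$.

At $a = \frac{4}{3}$ the integrand is identically $0$, so $I(\frac{4}{3}) = 0$. The closed form gives $0$, hence $C = 0$.

Setting $a = \frac{3}{2}$:
$$I = - \log{\left(\frac{11390625}{7529536} \right)}.$$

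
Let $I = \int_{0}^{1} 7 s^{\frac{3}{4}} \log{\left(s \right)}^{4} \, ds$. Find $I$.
$\frac{24576}{2401}$

Consider the simpler parametrised integral
$$J(a) = \int_{0}^{1} 7 s^{a} \, ds = \frac{7}{a + 1}.$$

Differentiating under the integral sign brings down a factor of $\ln s$:
$$\frac{dJ}{da} = \int_{0}^{1} 7 s^{a} \log{\left(s \right)} \, ds = - \frac{7}{\left(a + 1\right)^{2}}.$$

Repeating $4$ times in total — each differentiation brings down another $\ln s$ — gives
$$\frac{d^{4}J}{da^{4}} = \int_{0}^{1} 7 s^{a} \log{\left(s \right)}^{4} \, ds = \frac{168}{\left(a + 1\right)^{5}},$$
and the integrand here is exactly the target integrand, so $I = \frac{168}{\left(a + 1\right)^{5}}$.

Setting $a = \frac{3}{4}$:
$$I = \frac{24576}{2401}.$$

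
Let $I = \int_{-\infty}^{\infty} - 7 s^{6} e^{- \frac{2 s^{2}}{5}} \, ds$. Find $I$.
$- \frac{13125 \sqrt{10} \sqrt{\pi}}{128}$

Consider the simpler parametrised integral
$$J(a) = \int_{-\infty}^{\infty} - 7 e^{- a s^{2}} \, ds = - \frac{7 \sqrt{\pi}}{\sqrt{a}}.$$

Differentiating under the integral sign brings down a factor of $(-s^2)$:
$$\frac{dJ}{da} = \int_{-\infty}^{\infty} 7 s^{2} e^{- a s^{2}} \, ds = \frac{7 \sqrt{\pi}}{2 a^{\frac{3}{2}}}.$$

Repeating $3$ times in total — each differentiation brings down another $(-s^2)$ — gives
$$\frac{d^{3}J}{da^{3}} = \int_{-\infty}^{\infty} 7 s^{6} e^{- a s^{2}} \, ds = \frac{105 \sqrt{\pi}}{8 a^{\frac{7}{2}}},$$
and the integrand here is $(-1)^{3}$ times the target integrand, so $I = (-1)^{3}\,\frac{d^{3}J}{da^{3}} = - \frac{105 \sqrt{\pi}}{8 a^{\frac{7}{2}}}$.

Setting $a = \frac{2}{5}$:
$$I = - \frac{13125 \sqrt{10} \sqrt{\pi}}{128}.$$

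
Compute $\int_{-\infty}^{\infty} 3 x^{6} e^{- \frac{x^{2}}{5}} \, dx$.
$\frac{5625 \sqrt{5} \sqrt{\pi}}{8}$

Start from the elementary integral
$$J(a) = \int_{-\infty}^{\infty} 3 e^{- a x^{2}} \, dx = \frac{3 \sqrt{\pi}}{\sqrt{a}}.$$

Differentiating under the integral sign brings down a factor of $(-x^2)$:
$$\frac{dJ}{da} = \int_{-\infty}^{\infty} - 3 x^{2} e^{- a x^{2}} \, dx = - \frac{3 \sqrt{\pi}}{2 a^{\frac{3}{2}}}.$$

Repeating $3$ times in total — each differentiation brings down another $(-x^2)$ — gives
$$\frac{d^{3}J}{da^{3}} = \int_{-\infty}^{\infty} - 3 x^{6} e^{- a x^{2}} \, dx = - \frac{45 \sqrt{\pi}}{8 a^{\frac{7}{2}}},$$
and the integrand here is $(-1)^{3}$ times the target integrand, so $I = (-1)^{3}\,\frac{d^{3}J}{da^{3}} = \frac{45 \sqrt{\pi}}{8 a^{\frac{7}{2}}}$.

Setting $a = \frac{1}{5}$:
$$I = \frac{5625 \sqrt{5} \sqrt{\pi}}{8}.$$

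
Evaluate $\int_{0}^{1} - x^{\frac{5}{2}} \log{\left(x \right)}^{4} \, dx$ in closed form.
$- \frac{768}{16807}$

Start from the elementary integral
$$J(a) = \int_{0}^{1} - x^{a} \, dx = - \frac{1}{a + 1}.$$

Differentiating under the integral sign brings down a factor of $\ln x$:
$$\frac{dJ}{da} = \int_{0}^{1} - x^{a} \log{\left(x \right)} \, dx = \frac{1}{\left(a + 1\right)^{2}}.$$

Repeating $4$ times in total — each differentiation brings down another $\ln x$ — gives
$$\frac{d^{4}J}{da^{4}} = \int_{0}^{1} - x^{a} \log{\left(x \right)}^{4} \, dx = - \frac{24}{\left(a + 1\right)^{5}},$$
and the integrand here is exactly the target integrand, so $I = - \frac{24}{\left(a + 1\right)^{5}}$.

Setting $a = \frac{5}{2}$:
$$I = - \frac{768}{16807}.$$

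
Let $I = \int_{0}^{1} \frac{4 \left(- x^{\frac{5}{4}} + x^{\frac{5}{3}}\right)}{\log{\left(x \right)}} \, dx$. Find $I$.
$- \log{\left(\frac{531441}{1048576} \right)}$

Introduce a parameter $a$ in the exponent: let $I(a) = \int_{0}^{1} \frac{4 \left(x^{\frac{5}{3}} - x^{a}\right)}{\log{\left(x \right)}} \, dx$.

Since $\dfrac{\partial}{\partial a}\,x^{a} = x^{a} \ln x$, the $\ln x$ in the denominator cancels and
$$\frac{dI}{da} = \int_{0}^{1} -4 x^{a} \, dx = -4 \left[\frac{x^{a+1}}{a+1}\right]_0^1 = - \frac{4}{a + 1}.$$

Integrating with respect to $a$ gives $I(a) = - \log{\left(\frac{81 \left(a + 1\right)^{4}}{4096} \right)} + C$.

At $a = \frac{5}{3}$ the integrand is identically $0$, so $I(\frac{5}{3}) = 0$. The closed form gives $0$, hence $C = 0$.

Setting $a = \frac{5}{4}$:
$$I = - \log{\left(\frac{531441}{1048576} \right)}.$$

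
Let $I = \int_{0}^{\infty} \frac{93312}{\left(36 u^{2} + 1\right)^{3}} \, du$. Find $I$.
$2916 \pi$

Start from the standard arctangent integral
$$J(a) = \int_{0}^{\infty} \frac{2}{a^{2} + u^{2}} \, du = \frac{\pi}{a}.$$

Differentiating under the integral sign with respect to $a$,
$$\frac{dJ}{da} = \int_{0}^{\infty} - \frac{4 a}{\left(a^{2} + u^{2}\right)^{2}} \, du = - \frac{\pi}{a^{2}},$$
so $\int_{0}^{\infty} \frac{2}{\left(a^{2} + u^{2}\right)^{2}} \, du = \frac{\pi}{2 a^{3}}$.

Repeating — each differentiation of $1/(u^2+a^2)^j$ produces $-2ja/(u^2+a^2)^{j+1}$ — and dividing through by $-2ja$ at each step yields, after $2$ differentiations in total,
$$\int_{0}^{\infty} \frac{2}{\left(a^{2} + u^{2}\right)^{3}} \, du = \frac{3 \pi}{8 a^{5}}.$$

Setting $a = \frac{1}{6}$:
$$I = 2916 \pi.$$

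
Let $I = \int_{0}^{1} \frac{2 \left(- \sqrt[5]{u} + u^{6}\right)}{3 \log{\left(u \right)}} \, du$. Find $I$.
$\log{\left(\frac{35^{\frac{2}{3}} \sqrt[3]{6}}{6} \right)}$

Consider the one-parameter family: let $I(a) = \int_{0}^{1} \frac{2 \left(u^{6} - u^{a}\right)}{3 \log{\left(u \right)}} \, du$.

Since $\dfrac{\partial}{\partial a}\,u^{a} = u^{a} \ln u$, the $\ln u$ in the denominator cancels and
$$\frac{dI}{da} = \int_{0}^{1} - \frac{2}{3} u^{a} \, du = - \frac{2}{3} \left[\frac{u^{a+1}}{a+1}\right]_0^1 = - \frac{2}{3 a + 3}.$$

Integrating with respect to $a$ gives $I(a) = - \frac{2 \log{\left(a + 1 \right)}}{3} + \frac{2 \log{\left(7 \right)}}{3} + C$.

At $a = 6$ the integrand is identically $0$, so $I(6) = 0$. The closed form gives $0$, hence $C = 0$.

Setting $a = \frac{1}{5}$:
$$I = \log{\left(\frac{35^{\frac{2}{3}} \sqrt[3]{6}}{6} \right)}.$$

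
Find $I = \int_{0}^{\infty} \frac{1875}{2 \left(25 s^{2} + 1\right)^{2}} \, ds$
$\frac{375 \pi}{8}$

Begin with the known result
$$J(a) = \int_{0}^{\infty} \frac{3}{2 \left(a^{2} + s^{2}\right)} \, ds = \frac{3 \pi}{4 a}.$$

Differentiating under the integral sign with respect to $a$,
$$\frac{dJ}{da} = \int_{0}^{\infty} - \frac{3 a}{\left(a^{2} + s^{2}\right)^{2}} \, ds = - \frac{3 \pi}{4 a^{2}},$$
so $\int_{0}^{\infty} \frac{3}{2 \left(a^{2} + s^{2}\right)^{2}} \, ds = \frac{3 \pi}{8 a^{3}}$.

Setting $a = \frac{1}{5}$:
$$I = \frac{375 \pi}{8}.$$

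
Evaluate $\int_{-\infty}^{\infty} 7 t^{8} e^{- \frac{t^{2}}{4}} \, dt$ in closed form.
$23520 \sqrt{\pi}$

Begin with the known integral
$$J(a) = \int_{-\infty}^{\infty} 7 e^{- a t^{2}} \, dt = \frac{7 \sqrt{\pi}}{\sqrt{a}}.$$

Differentiating under the integral sign brings down a factor of $(-t^2)$:
$$\frac{dJ}{da} = \int_{-\infty}^{\infty} - 7 t^{2} e^{- a t^{2}} \, dt = - \frac{7 \sqrt{\pi}}{2 a^{\frac{3}{2}}}.$$

Repeating $4$ times in total — each differentiation brings down another $(-t^2)$ — gives
$$\frac{d^{4}J}{da^{4}} = \int_{-\infty}^{\infty} 7 t^{8} e^{- a t^{2}} \, dt = \frac{735 \sqrt{\pi}}{16 a^{\frac{9}{2}}},$$
and the integrand here is exactly the target integrand, so $I = \frac{735 \sqrt{\pi}}{16 a^{\frac{9}{2}}}$.

Setting $a = \frac{1}{4}$:
$$I = 23520 \sqrt{\pi}.$$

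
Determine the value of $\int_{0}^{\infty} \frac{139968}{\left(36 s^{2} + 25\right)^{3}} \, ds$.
$\frac{4374 \pi}{3125}$

Recall the elementary integral
$$J(a) = \int_{0}^{\infty} \frac{3}{a^{2} + s^{2}} \, ds = \frac{3 \pi}{2 a}.$$

Differentiating under the integral sign with respect to $a$,
$$\frac{dJ}{da} = \int_{0}^{\infty} - \frac{6 a}{\left(a^{2} + s^{2}\right)^{2}} \, ds = - \frac{3 \pi}{2 a^{2}},$$
so $\int_{0}^{\infty} \frac{3}{\left(a^{2} + s^{2}\right)^{2}} \, ds = \frac{3 \pi}{4 a^{3}}$.

Repeating — each differentiation of $1/(s^2+a^2)^j$ produces $-2ja/(s^2+a^2)^{j+1}$ — and dividing through by $-2ja$ at each step yields, after $2$ differentiations in total,
$$\int_{0}^{\infty} \frac{3}{\left(a^{2} + s^{2}\right)^{3}} \, ds = \frac{9 \pi}{16 a^{5}}.$$

Setting $a = \frac{5}{6}$:
$$I = \frac{4374 \pi}{3125}.$$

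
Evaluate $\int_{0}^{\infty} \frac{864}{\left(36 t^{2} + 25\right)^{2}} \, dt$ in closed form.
$\frac{36 \pi}{125}$

Begin with the known result
$$J(a) = \int_{0}^{\infty} \frac{2}{3 \left(a^{2} + t^{2}\right)} \, dt = \frac{\pi}{3 a}.$$

Differentiating under the integral sign with respect to $a$,
$$\frac{dJ}{da} = \int_{0}^{\infty} - \frac{4 a}{3 \left(a^{2} + t^{2}\right)^{2}} \, dt = - \frac{\pi}{3 a^{2}},$$
so $\int_{0}^{\infty} \frac{2}{3 \left(a^{2} + t^{2}\right)^{2}} \, dt = \frac{\pi}{6 a^{3}}$.

Setting $a = \frac{5}{6}$:
$$I = \frac{36 \pi}{125}.$$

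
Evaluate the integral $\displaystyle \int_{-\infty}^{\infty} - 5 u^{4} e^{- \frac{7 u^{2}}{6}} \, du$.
$- \frac{135 \sqrt{42} \sqrt{\pi}}{343}$

Consider the simpler parametrised integral
$$J(a) = \int_{-\infty}^{\infty} - 5 e^{- a u^{2}} \, du = - \frac{5 \sqrt{\pi}}{\sqrt{a}}.$$

Differentiating under the integral sign brings down a factor of $(-u^2)$:
$$\frac{dJ}{da} = \int_{-\infty}^{\infty} 5 u^{2} e^{- a u^{2}} \, du = \frac{5 \sqrt{\pi}}{2 a^{\frac{3}{2}}}.$$

Repeating twice in total — each differentiation brings down another $(-u^2)$ — gives
$$\frac{d^{2}J}{da^{2}} = \int_{-\infty}^{\infty} - 5 u^{4} e^{- a u^{2}} \, du = - \frac{15 \sqrt{\pi}}{4 a^{\frac{5}{2}}},$$
and the integrand here is exactly the target integrand, so $I = - \frac{15 \sqrt{\pi}}{4 a^{\frac{5}{2}}}$.

Setting $a = \frac{7}{6}$:
$$I = - \frac{135 \sqrt{42} \sqrt{\pi}}{343}.$$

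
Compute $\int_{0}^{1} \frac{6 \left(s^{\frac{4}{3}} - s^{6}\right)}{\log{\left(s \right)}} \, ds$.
$- \log{\left(729 \right)}$

Consider the one-parameter family: let $I(a) = \int_{0}^{1} \frac{6 \left(- s^{6} + s^{a}\right)}{\log{\left(s \right)}} \, ds$.

Since $\dfrac{\partial}{\partial a}\,s^{a} = s^{a} \ln s$, the $\ln s$ in the denominator cancels and
$$\frac{dI}{da} = \int_{0}^{1} 6 s^{a} \, ds = 6 \left[\frac{s^{a+1}}{a+1}\right]_0^1 = \frac{6}{a + 1}.$$

Integrating with respect to $a$ gives $I(a) = \log{\left(\frac{\left(a + 1\right)^{6}}{117649} \right)} + C$.

At $a = 6$ the integrand is identically $0$, so $I(6) = 0$. The closed form gives $0$, hence $C = 0$.

Setting $a = \frac{4}{3}$:
$$I = - \log{\left(729 \right)}.$$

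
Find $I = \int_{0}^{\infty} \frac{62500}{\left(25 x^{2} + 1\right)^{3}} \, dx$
$\frac{9375 \pi}{4}$

Begin with the known result
$$J(a) = \int_{0}^{\infty} \frac{4}{a^{2} + x^{2}} \, dx = \frac{2 \pi}{a}.$$

Differentiating under the integral sign with respect to $a$,
$$\frac{dJ}{da} = \int_{0}^{\infty} - \frac{8 a}{\left(a^{2} + x^{2}\right)^{2}} \, dx = - \frac{2 \pi}{a^{2}},$$
so $\int_{0}^{\infty} \frac{4}{\left(a^{2} + x^{2}\right)^{2}} \, dx = \frac{\pi}{a^{3}}$.

Repeating — each differentiation of $1/(x^2+a^2)^j$ produces $-2ja/(x^2+a^2)^{j+1}$ — and dividing through by $-2ja$ at each step yields, after $2$ differentiations in total,
$$\int_{0}^{\infty} \frac{4}{\left(a^{2} + x^{2}\right)^{3}} \, dx = \frac{3 \pi}{4 a^{5}}.$$

Setting $a = \frac{1}{5}$:
$$I = \frac{9375 \pi}{4}.$$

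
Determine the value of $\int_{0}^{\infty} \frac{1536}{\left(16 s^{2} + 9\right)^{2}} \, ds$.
$\frac{32 \pi}{9}$

Start from the standard arctangent integral
$$J(a) = \int_{0}^{\infty} \frac{6}{a^{2} + s^{2}} \, ds = \frac{3 \pi}{a}.$$

Differentiating under the integral sign with respect to $a$,
$$\frac{dJ}{da} = \int_{0}^{\infty} - \frac{12 a}{\left(a^{2} + s^{2}\right)^{2}} \, ds = - \frac{3 \pi}{a^{2}},$$
so $\int_{0}^{\infty} \frac{6}{\left(a^{2} + s^{2}\right)^{2}} \, ds = \frac{3 \pi}{2 a^{3}}$.

Setting $a = \frac{3}{4}$:
$$I = \frac{32 \pi}{9}.$$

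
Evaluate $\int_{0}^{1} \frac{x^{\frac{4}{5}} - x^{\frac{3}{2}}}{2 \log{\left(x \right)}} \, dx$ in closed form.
$\log{\left(\frac{3 \sqrt{2}}{5} \right)}$

Introduce a parameter $a$ in the exponent: let $I(a) = \int_{0}^{1} \frac{- x^{\frac{3}{2}} + x^{a}}{2 \log{\left(x \right)}} \, dx$.

Since $\dfrac{\partial}{\partial a}\,x^{a} = x^{a} \ln x$, the $\ln x$ in the denominator cancels and
$$\frac{dI}{da} = \int_{0}^{1} \frac{1}{2} x^{a} \, dx = \frac{1}{2} \left[\frac{x^{a+1}}{a+1}\right]_0^1 = \frac{1}{2 \left(a + 1\right)}.$$

Integrating with respect to $a$ gives $I(a) = \log{\left(\frac{\sqrt{10} \sqrt{a + 1}}{5} \right)} + C$.

At $a = \frac{3}{2}$ the integrand is identically $0$, so $I(\frac{3}{2}) = 0$. The closed form gives $0$, hence $C = 0$.

Setting $a = \frac{4}{5}$:
$$I = \log{\left(\frac{3 \sqrt{2}}{5} \right)}.$$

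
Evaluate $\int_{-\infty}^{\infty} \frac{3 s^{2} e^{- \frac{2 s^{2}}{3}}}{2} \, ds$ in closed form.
$\frac{9 \sqrt{6} \sqrt{\pi}}{16}$

Consider the simpler parametrised integral
$$J(a) = \int_{-\infty}^{\infty} \frac{3 e^{- a s^{2}}}{2} \, ds = \frac{3 \sqrt{\pi}}{2 \sqrt{a}}.$$

Differentiating under the integral sign brings down a factor of $(-s^2)$:
$$\frac{dJ}{da} = \int_{-\infty}^{\infty} - \frac{3 s^{2} e^{- a s^{2}}}{2} \, ds = - \frac{3 \sqrt{\pi}}{4 a^{\frac{3}{2}}}.$$

The integral on the left is $-I$, so $I = \frac{3 \sqrt{\pi}}{4 a^{\frac{3}{2}}}$.

Setting $a = \frac{2}{3}$:
$$I = \frac{9 \sqrt{6} \sqrt{\pi}}{16}.$$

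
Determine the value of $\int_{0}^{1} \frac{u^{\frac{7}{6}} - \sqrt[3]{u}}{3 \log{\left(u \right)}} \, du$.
$- \log{\left(2 \right)} + \frac{\log{\left(13 \right)}}{3}$

Consider the one-parameter family: let $I(a) = \int_{0}^{1} \frac{- \sqrt[3]{u} + u^{a}}{3 \log{\left(u \right)}} \, du$.

Since $\dfrac{\partial}{\partial a}\,u^{a} = u^{a} \ln u$, the $\ln u$ in the denominator cancels and
$$\frac{dI}{da} = \int_{0}^{1} \frac{1}{3} u^{a} \, du = \frac{1}{3} \left[\frac{u^{a+1}}{a+1}\right]_0^1 = \frac{1}{3 \left(a + 1\right)}.$$

Integrating with respect to $a$ gives $I(a) = \log{\left(\frac{\sqrt[3]{6} \sqrt[3]{a + 1}}{2} \right)} + C$.

At $a = \frac{1}{3}$ the integrand is identically $0$, so $I(\frac{1}{3}) = 0$. The closed form gives $0$, hence $C = 0$.

Setting $a = \frac{7}{6}$:
$$I = - \log{\left(2 \right)} + \frac{\log{\left(13 \right)}}{3}.$$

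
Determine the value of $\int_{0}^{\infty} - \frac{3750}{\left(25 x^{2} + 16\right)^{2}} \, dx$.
$- \frac{375 \pi}{128}$

Recall the elementary integral
$$J(a) = \int_{0}^{\infty} - \frac{6}{a^{2} + x^{2}} \, dx = - \frac{3 \pi}{a}.$$

Differentiating under the integral sign with respect to $a$,
$$\frac{dJ}{da} = \int_{0}^{\infty} \frac{12 a}{\left(a^{2} + x^{2}\right)^{2}} \, dx = \frac{3 \pi}{a^{2}},$$
so $\int_{0}^{\infty} - \frac{6}{\left(a^{2} + x^{2}\right)^{2}} \, dx = - \frac{3 \pi}{2 a^{3}}$.

Setting $a = \frac{4}{5}$:
$$I = - \frac{375 \pi}{128}.$$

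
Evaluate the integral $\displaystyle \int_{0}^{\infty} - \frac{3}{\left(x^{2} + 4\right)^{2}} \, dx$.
$- \frac{3 \pi}{32}$

Begin with the known result
$$J(a) = \int_{0}^{\infty} - \frac{3}{a^{2} + x^{2}} \, dx = - \frac{3 \pi}{2 a}.$$

Differentiating under the integral sign with respect to $a$,
$$\frac{dJ}{da} = \int_{0}^{\infty} \frac{6 a}{\left(a^{2} + x^{2}\right)^{2}} \, dx = \frac{3 \pi}{2 a^{2}},$$
so $\int_{0}^{\infty} - \frac{3}{\left(a^{2} + x^{2}\right)^{2}} \, dx = - \frac{3 \pi}{4 a^{3}}$.

Setting $a = 2$:
$$I = - \frac{3 \pi}{32}.$$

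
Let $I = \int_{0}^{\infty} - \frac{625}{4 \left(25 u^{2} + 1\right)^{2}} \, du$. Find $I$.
$- \frac{125 \pi}{16}$

Recall the elementary integral
$$J(a) = \int_{0}^{\infty} - \frac{1}{4 \left(a^{2} + u^{2}\right)} \, du = - \frac{\pi}{8 a}.$$

Differentiating under the integral sign with respect to $a$,
$$\frac{dJ}{da} = \int_{0}^{\infty} \frac{a}{2 \left(a^{2} + u^{2}\right)^{2}} \, du = \frac{\pi}{8 a^{2}},$$
so $\int_{0}^{\infty} - \frac{1}{4 \left(a^{2} + u^{2}\right)^{2}} \, du = - \frac{\pi}{16 a^{3}}$.

Setting $a = \frac{1}{5}$:
$$I = - \frac{125 \pi}{16}.$$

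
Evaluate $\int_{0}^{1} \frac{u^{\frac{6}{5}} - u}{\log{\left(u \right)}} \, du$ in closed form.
$- \log{\left(10 \right)} + \log{\left(11 \right)}$

Consider the one-parameter family: let $I(a) = \int_{0}^{1} \frac{u^{\frac{6}{5}} - u^{a}}{\log{\left(u \right)}} \, du$.

Since $\dfrac{\partial}{\partial a}\,u^{a} = u^{a} \ln u$, the $\ln u$ in the denominator cancels and
$$\frac{dI}{da} = \int_{0}^{1} -1 u^{a} \, du = -1 \left[\frac{u^{a+1}}{a+1}\right]_0^1 = - \frac{1}{a + 1}.$$

Integrating with respect to $a$ gives $I(a) = - \log{\left(\frac{5 a}{11} + \frac{5}{11} \right)} + C$.

At $a = \frac{6}{5}$ the integrand is identically $0$, so $I(\frac{6}{5}) = 0$. The closed form gives $0$, hence $C = 0$.

Setting $a = 1$:
$$I = - \log{\left(10 \right)} + \log{\left(11 \right)}.$$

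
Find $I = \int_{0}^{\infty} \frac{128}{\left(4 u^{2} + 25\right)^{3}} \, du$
$\frac{12 \pi}{3125}$

Recall the elementary integral
$$J(a) = \int_{0}^{\infty} \frac{2}{a^{2} + u^{2}} \, du = \frac{\pi}{a}.$$

Differentiating under the integral sign with respect to $a$,
$$\frac{dJ}{da} = \int_{0}^{\infty} - \frac{4 a}{\left(a^{2} + u^{2}\right)^{2}} \, du = - \frac{\pi}{a^{2}},$$
so $\int_{0}^{\infty} \frac{2}{\left(a^{2} + u^{2}\right)^{2}} \, du = \frac{\pi}{2 a^{3}}$.

Repeating — each differentiation of $1/(u^2+a^2)^j$ produces $-2ja/(u^2+a^2)^{j+1}$ — and dividing through by $-2ja$ at each step yields, after $2$ differentiations in total,
$$\int_{0}^{\infty} \frac{2}{\left(a^{2} + u^{2}\right)^{3}} \, du = \frac{3 \pi}{8 a^{5}}.$$

Setting $a = \frac{5}{2}$:
$$I = \frac{12 \pi}{3125}.$$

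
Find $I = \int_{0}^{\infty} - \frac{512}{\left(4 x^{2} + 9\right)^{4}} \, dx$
$- \frac{40 \pi}{2187}$

Begin with the known result
$$J(a) = \int_{0}^{\infty} - \frac{2}{a^{2} + x^{2}} \, dx = - \frac{\pi}{a}.$$

Differentiating under the integral sign with respect to $a$,
$$\frac{dJ}{da} = \int_{0}^{\infty} \frac{4 a}{\left(a^{2} + x^{2}\right)^{2}} \, dx = \frac{\pi}{a^{2}},$$
so $\int_{0}^{\infty} - \frac{2}{\left(a^{2} + x^{2}\right)^{2}} \, dx = - \frac{\pi}{2 a^{3}}$.

Repeating — each differentiation of $1/(x^2+a^2)^j$ produces $-2ja/(x^2+a^2)^{j+1}$ — and dividing through by $-2ja$ at each step yields, after $3$ differentiations in total,
$$\int_{0}^{\infty} - \frac{2}{\left(a^{2} + x^{2}\right)^{4}} \, dx = - \frac{5 \pi}{16 a^{7}}.$$

Setting $a = \frac{3}{2}$:
$$I = - \frac{40 \pi}{2187}.$$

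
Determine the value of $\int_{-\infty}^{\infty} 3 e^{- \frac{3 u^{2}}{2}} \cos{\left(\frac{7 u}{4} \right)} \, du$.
$\frac{\sqrt{6} \sqrt{\pi}}{e^{\frac{49}{96}}}$

Define $I(b) = \int_{-\infty}^{\infty} 3 e^{- \frac{3 u^{2}}{2}} \cos{\left(b u \right)} \, du$.

Differentiating under the integral sign,
$$I'(b) = \int_{-\infty}^{\infty} - 3 u e^{- \frac{3 u^{2}}{2}} \sin{\left(b u \right)} \, du.$$

Integrate $\int_{-\infty}^{\infty} u \sin(b u)\, e^{- \frac{3 u^{2}}{2}}\, du$ by parts with $w = \sin(b u)$ and $dv = u\, e^{- \frac{3 u^{2}}{2}}\, du$, giving $v = - \frac{e^{- \frac{3 u^{2}}{2}}}{3}$. The boundary term vanishes and
$$\int_{-\infty}^{\infty} u \sin(b u)\, e^{- \frac{3 u^{2}}{2}}\, du = \frac{b}{3} \int_{-\infty}^{\infty} \cos(b u)\, e^{- \frac{3 u^{2}}{2}}\, du,$$
so $I'(b) = - \frac{b}{3}\, I(b)$.

This is a separable first-order ODE; solving with the initial condition $I(0) = \int_{-\infty}^{\infty} 3 e^{- \frac{3 u^{2}}{2}}\,du = \sqrt{6} \sqrt{\pi}$ gives
$$I(b) = \sqrt{6} \sqrt{\pi} e^{- \frac{b^{2}}{6}}.$$

Setting $b = \frac{7}{4}$:
$$I = \frac{\sqrt{6} \sqrt{\pi}}{e^{\frac{49}{96}}}.$$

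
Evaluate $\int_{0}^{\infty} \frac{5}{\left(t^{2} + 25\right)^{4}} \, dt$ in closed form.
$\frac{\pi}{100000}$

Begin with the known result
$$J(a) = \int_{0}^{\infty} \frac{5}{a^{2} + t^{2}} \, dt = \frac{5 \pi}{2 a}.$$

Differentiating under the integral sign with respect to $a$,
$$\frac{dJ}{da} = \int_{0}^{\infty} - \frac{10 a}{\left(a^{2} + t^{2}\right)^{2}} \, dt = - \frac{5 \pi}{2 a^{2}},$$
so $\int_{0}^{\infty} \frac{5}{\left(a^{2} + t^{2}\right)^{2}} \, dt = \frac{5 \pi}{4 a^{3}}$.

Repeating — each differentiation of $1/(t^2+a^2)^j$ produces $-2ja/(t^2+a^2)^{j+1}$ — and dividing through by $-2ja$ at each step yields, after $3$ differentiations in total,
$$\int_{0}^{\infty} \frac{5}{\left(a^{2} + t^{2}\right)^{4}} \, dt = \frac{25 \pi}{32 a^{7}}.$$

Setting $a = 5$:
$$I = \frac{\pi}{100000}.$$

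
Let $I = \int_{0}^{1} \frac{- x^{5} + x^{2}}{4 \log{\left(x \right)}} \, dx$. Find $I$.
$- \frac{\log{\left(6 \right)}}{4} + \frac{\log{\left(3 \right)}}{4}$

Introduce a parameter $a$ in the exponent: let $I(a) = \int_{0}^{1} \frac{x^{2} - x^{a}}{4 \log{\left(x \right)}} \, dx$.

Since $\dfrac{\partial}{\partial a}\,x^{a} = x^{a} \ln x$, the $\ln x$ in the denominator cancels and
$$\frac{dI}{da} = \int_{0}^{1} - \frac{1}{4} x^{a} \, dx = - \frac{1}{4} \left[\frac{x^{a+1}}{a+1}\right]_0^1 = - \frac{1}{4 a + 4}.$$

Integrating with respect to $a$ gives $I(a) = - \frac{\log{\left(a + 1 \right)}}{4} + \frac{\log{\left(3 \right)}}{4} + C$.

At $a = 2$ the integrand is identically $0$, so $I(2) = 0$. The closed form gives $0$, hence $C = 0$.

Setting $a = 5$:
$$I = - \frac{\log{\left(6 \right)}}{4} + \frac{\log{\left(3 \right)}}{4}.$$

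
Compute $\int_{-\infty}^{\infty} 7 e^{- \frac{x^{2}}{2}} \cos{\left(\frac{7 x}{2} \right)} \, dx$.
$\frac{7 \sqrt{2} \sqrt{\pi}}{e^{\frac{49}{8}}}$

Define $I(b) = \int_{-\infty}^{\infty} 7 e^{- \frac{x^{2}}{2}} \cos{\left(b x \right)} \, dx$.

Differentiating under the integral sign,
$$I'(b) = \int_{-\infty}^{\infty} - 7 x e^{- \frac{x^{2}}{2}} \sin{\left(b x \right)} \, dx.$$

Integrate $\int_{-\infty}^{\infty} x \sin(b x)\, e^{- \frac{x^{2}}{2}}\, dx$ by parts with $u = \sin(b x)$ and $dv = x\, e^{- \frac{x^{2}}{2}}\, dx$, giving $v = - e^{- \frac{x^{2}}{2}}$. The boundary term vanishes and
$$\int_{-\infty}^{\infty} x \sin(b x)\, e^{- \frac{x^{2}}{2}}\, dx = b \int_{-\infty}^{\infty} \cos(b x)\, e^{- \frac{x^{2}}{2}}\, dx,$$
so $I'(b) = - b\, I(b)$.

This is a separable first-order ODE; solving with the initial condition $I(0) = \int_{-\infty}^{\infty} 7 e^{- \frac{x^{2}}{2}}\,dx = 7 \sqrt{2} \sqrt{\pi}$ gives
$$I(b) = 7 \sqrt{2} \sqrt{\pi} e^{- \frac{b^{2}}{2}}.$$

Setting $b = \frac{7}{2}$:
$$I = \frac{7 \sqrt{2} \sqrt{\pi}}{e^{\frac{49}{8}}}.$$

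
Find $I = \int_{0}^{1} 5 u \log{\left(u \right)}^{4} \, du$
$\frac{15}{4}$

Consider the simpler parametrised integral
$$J(a) = \int_{0}^{1} 5 u^{a} \, du = \frac{5}{a + 1}.$$

Differentiating under the integral sign brings down a factor of $\ln u$:
$$\frac{dJ}{da} = \int_{0}^{1} 5 u^{a} \log{\left(u \right)} \, du = - \frac{5}{\left(a + 1\right)^{2}}.$$

Repeating $4$ times in total — each differentiation brings down another $\ln u$ — gives
$$\frac{d^{4}J}{da^{4}} = \int_{0}^{1} 5 u^{a} \log{\left(u \right)}^{4} \, du = \frac{120}{\left(a + 1\right)^{5}},$$
and the integrand here is exactly the target integrand, so $I = \frac{120}{\left(a + 1\right)^{5}}$.

Setting $a = 1$:
$$I = \frac{15}{4}.$$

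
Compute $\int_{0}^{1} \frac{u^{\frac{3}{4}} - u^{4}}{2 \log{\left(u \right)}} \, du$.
$\log{\left(\frac{\sqrt{35}}{10} \right)}$

Consider the one-parameter family: let $I(a) = \int_{0}^{1} \frac{u^{\frac{3}{4}} - u^{a}}{2 \log{\left(u \right)}} \, du$.

Since $\dfrac{\partial}{\partial a}\,u^{a} = u^{a} \ln u$, the $\ln u$ in the denominator cancels and
$$\frac{dI}{da} = \int_{0}^{1} - \frac{1}{2} u^{a} \, du = - \frac{1}{2} \left[\frac{u^{a+1}}{a+1}\right]_0^1 = - \frac{1}{2 a + 2}.$$

Integrating with respect to $a$ gives $I(a) = - \frac{\log{\left(a + 1 \right)}}{2} - \log{\left(2 \right)} + \frac{\log{\left(7 \right)}}{2} + C$.

At $a = \frac{3}{4}$ the integrand is identically $0$, so $I(\frac{3}{4}) = 0$. The closed form gives $0$, hence $C = 0$.

Setting $a = 4$:
$$I = \log{\left(\frac{\sqrt{35}}{10} \right)}.$$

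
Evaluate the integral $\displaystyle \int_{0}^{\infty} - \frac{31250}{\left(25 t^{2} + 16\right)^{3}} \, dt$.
$- \frac{9375 \pi}{8192}$

Recall the elementary integral
$$J(a) = \int_{0}^{\infty} - \frac{2}{a^{2} + t^{2}} \, dt = - \frac{\pi}{a}.$$

Differentiating under the integral sign with respect to $a$,
$$\frac{dJ}{da} = \int_{0}^{\infty} \frac{4 a}{\left(a^{2} + t^{2}\right)^{2}} \, dt = \frac{\pi}{a^{2}},$$
so $\int_{0}^{\infty} - \frac{2}{\left(a^{2} + t^{2}\right)^{2}} \, dt = - \frac{\pi}{2 a^{3}}$.

Repeating — each differentiation of $1/(t^2+a^2)^j$ produces $-2ja/(t^2+a^2)^{j+1}$ — and dividing through by $-2ja$ at each step yields, after $2$ differentiations in total,
$$\int_{0}^{\infty} - \frac{2}{\left(a^{2} + t^{2}\right)^{3}} \, dt = - \frac{3 \pi}{8 a^{5}}.$$

Setting $a = \frac{4}{5}$:
$$I = - \frac{9375 \pi}{8192}.$$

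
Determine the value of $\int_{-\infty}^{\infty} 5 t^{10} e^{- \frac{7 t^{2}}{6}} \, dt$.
$\frac{164025 \sqrt{42} \sqrt{\pi}}{16807}$

Begin with the known integral
$$J(a) = \int_{-\infty}^{\infty} 5 e^{- a t^{2}} \, dt = \frac{5 \sqrt{\pi}}{\sqrt{a}}.$$

Differentiating under the integral sign brings down a factor of $(-t^2)$:
$$\frac{dJ}{da} = \int_{-\infty}^{\infty} - 5 t^{2} e^{- a t^{2}} \, dt = - \frac{5 \sqrt{\pi}}{2 a^{\frac{3}{2}}}.$$

Repeating $5$ times in total — each differentiation brings down another $(-t^2)$ — gives
$$\frac{d^{5}J}{da^{5}} = \int_{-\infty}^{\infty} - 5 t^{10} e^{- a t^{2}} \, dt = - \frac{4725 \sqrt{\pi}}{32 a^{\frac{11}{2}}},$$
and the integrand here is $(-1)^{5}$ times the target integrand, so $I = (-1)^{5}\,\frac{d^{5}J}{da^{5}} = \frac{4725 \sqrt{\pi}}{32 a^{\frac{11}{2}}}$.

Setting $a = \frac{7}{6}$:
$$I = \frac{164025 \sqrt{42} \sqrt{\pi}}{16807}.$$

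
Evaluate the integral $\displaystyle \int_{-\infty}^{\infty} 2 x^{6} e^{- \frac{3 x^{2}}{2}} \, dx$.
$\frac{10 \sqrt{6} \sqrt{\pi}}{27}$

Start from the elementary integral
$$J(a) = \int_{-\infty}^{\infty} 2 e^{- a x^{2}} \, dx = \frac{2 \sqrt{\pi}}{\sqrt{a}}.$$

Differentiating under the integral sign brings down a factor of $(-x^2)$:
$$\frac{dJ}{da} = \int_{-\infty}^{\infty} - 2 x^{2} e^{- a x^{2}} \, dx = - \frac{\sqrt{\pi}}{a^{\frac{3}{2}}}.$$

Repeating $3$ times in total — each differentiation brings down another $(-x^2)$ — gives
$$\frac{d^{3}J}{da^{3}} = \int_{-\infty}^{\infty} - 2 x^{6} e^{- a x^{2}} \, dx = - \frac{15 \sqrt{\pi}}{4 a^{\frac{7}{2}}},$$
and the integrand here is $(-1)^{3}$ times the target integrand, so $I = (-1)^{3}\,\frac{d^{3}J}{da^{3}} = \frac{15 \sqrt{\pi}}{4 a^{\frac{7}{2}}}$.

Setting $a = \frac{3}{2}$:
$$I = \frac{10 \sqrt{6} \sqrt{\pi}}{27}.$$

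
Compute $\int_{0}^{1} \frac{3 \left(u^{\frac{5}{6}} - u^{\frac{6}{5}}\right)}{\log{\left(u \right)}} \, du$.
$\log{\left(\frac{125}{216} \right)}$

Replace the exponent $\frac{5}{6}$ by a parameter $a$: let $I(a) = \int_{0}^{1} \frac{3 \left(- u^{\frac{6}{5}} + u^{a}\right)}{\log{\left(u \right)}} \, du$.

Since $\dfrac{\partial}{\partial a}\,u^{a} = u^{a} \ln u$, the $\ln u$ in the denominator cancels and
$$\frac{dI}{da} = \int_{0}^{1} 3 u^{a} \, du = 3 \left[\frac{u^{a+1}}{a+1}\right]_0^1 = \frac{3}{a + 1}.$$

Integrating with respect to $a$ gives $I(a) = \log{\left(\frac{125 \left(a + 1\right)^{3}}{1331} \right)} + C$.

At $a = \frac{6}{5}$ the integrand is identically $0$, so $I(\frac{6}{5}) = 0$. The closed form gives $0$, hence $C = 0$.

Setting $a = \frac{5}{6}$:
$$I = \log{\left(\frac{125}{216} \right)}.$$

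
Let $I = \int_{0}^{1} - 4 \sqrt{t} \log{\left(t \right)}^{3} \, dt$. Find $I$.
$\frac{128}{27}$

Consider the simpler parametrised integral
$$J(a) = \int_{0}^{1} - 4 t^{a} \, dt = - \frac{4}{a + 1}.$$

Differentiating under the integral sign brings down a factor of $\ln t$:
$$\frac{dJ}{da} = \int_{0}^{1} - 4 t^{a} \log{\left(t \right)} \, dt = \frac{4}{\left(a + 1\right)^{2}}.$$

Repeating $3$ times in total — each differentiation brings down another $\ln t$ — gives
$$\frac{d^{3}J}{da^{3}} = \int_{0}^{1} - 4 t^{a} \log{\left(t \right)}^{3} \, dt = \frac{24}{\left(a + 1\right)^{4}},$$
and the integrand here is exactly the target integrand, so $I = \frac{24}{\left(a + 1\right)^{4}}$.

Setting $a = \frac{1}{2}$:
$$I = \frac{128}{27}.$$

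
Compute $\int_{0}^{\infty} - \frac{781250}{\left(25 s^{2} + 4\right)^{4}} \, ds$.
$- \frac{390625 \pi}{2048}$

Recall the elementary integral
$$J(a) = \int_{0}^{\infty} - \frac{2}{a^{2} + s^{2}} \, ds = - \frac{\pi}{a}.$$

Differentiating under the integral sign with respect to $a$,
$$\frac{dJ}{da} = \int_{0}^{\infty} \frac{4 a}{\left(a^{2} + s^{2}\right)^{2}} \, ds = \frac{\pi}{a^{2}},$$
so $\int_{0}^{\infty} - \frac{2}{\left(a^{2} + s^{2}\right)^{2}} \, ds = - \frac{\pi}{2 a^{3}}$.

Repeating — each differentiation of $1/(s^2+a^2)^j$ produces $-2ja/(s^2+a^2)^{j+1}$ — and dividing through by $-2ja$ at each step yields, after $3$ differentiations in total,
$$\int_{0}^{\infty} - \frac{2}{\left(a^{2} + s^{2}\right)^{4}} \, ds = - \frac{5 \pi}{16 a^{7}}.$$

Setting $a = \frac{2}{5}$:
$$I = - \frac{390625 \pi}{2048}.$$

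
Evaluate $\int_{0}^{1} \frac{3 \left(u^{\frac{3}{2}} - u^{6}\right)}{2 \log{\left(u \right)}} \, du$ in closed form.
$\log{\left(\frac{5 \sqrt{70}}{196} \right)}$

Introduce a parameter $a$ in the exponent: let $I(a) = \int_{0}^{1} \frac{3 \left(- u^{6} + u^{a}\right)}{2 \log{\left(u \right)}} \, du$.

Since $\dfrac{\partial}{\partial a}\,u^{a} = u^{a} \ln u$, the $\ln u$ in the denominator cancels and
$$\frac{dI}{da} = \int_{0}^{1} \frac{3}{2} u^{a} \, du = \frac{3}{2} \left[\frac{u^{a+1}}{a+1}\right]_0^1 = \frac{3}{2 \left(a + 1\right)}.$$

Integrating with respect to $a$ gives $I(a) = \frac{3 \log{\left(a + 1 \right)}}{2} - \frac{3 \log{\left(7 \right)}}{2} + C$.

At $a = 6$ the integrand is identically $0$, so $I(6) = 0$. The closed form gives $0$, hence $C = 0$.

Setting $a = \frac{3}{2}$:
$$I = \log{\left(\frac{5 \sqrt{70}}{196} \right)}.$$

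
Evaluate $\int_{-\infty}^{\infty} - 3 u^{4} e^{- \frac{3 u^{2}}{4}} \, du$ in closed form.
$- \frac{8 \sqrt{3} \sqrt{\pi}}{3}$

Begin with the known integral
$$J(a) = \int_{-\infty}^{\infty} - 3 e^{- a u^{2}} \, du = - \frac{3 \sqrt{\pi}}{\sqrt{a}}.$$

Differentiating under the integral sign brings down a factor of $(-u^2)$:
$$\frac{dJ}{da} = \int_{-\infty}^{\infty} 3 u^{2} e^{- a u^{2}} \, du = \frac{3 \sqrt{\pi}}{2 a^{\frac{3}{2}}}.$$

Repeating twice in total — each differentiation brings down another $(-u^2)$ — gives
$$\frac{d^{2}J}{da^{2}} = \int_{-\infty}^{\infty} - 3 u^{4} e^{- a u^{2}} \, du = - \frac{9 \sqrt{\pi}}{4 a^{\frac{5}{2}}},$$
and the integrand here is exactly the target integrand, so $I = - \frac{9 \sqrt{\pi}}{4 a^{\frac{5}{2}}}$.

Setting $a = \frac{3}{4}$:
$$I = - \frac{8 \sqrt{3} \sqrt{\pi}}{3}.$$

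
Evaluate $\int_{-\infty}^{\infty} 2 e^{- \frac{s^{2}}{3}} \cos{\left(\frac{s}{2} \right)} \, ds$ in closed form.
$\frac{2 \sqrt{3} \sqrt{\pi}}{e^{\frac{3}{16}}}$

Define $I(b) = \int_{-\infty}^{\infty} 2 e^{- \frac{s^{2}}{3}} \cos{\left(b s \right)} \, ds$.

Differentiating under the integral sign,
$$I'(b) = \int_{-\infty}^{\infty} - 2 s e^{- \frac{s^{2}}{3}} \sin{\left(b s \right)} \, ds.$$

Integrate $\int_{-\infty}^{\infty} s \sin(b s)\, e^{- \frac{s^{2}}{3}}\, ds$ by parts with $u = \sin(b s)$ and $dv = s\, e^{- \frac{s^{2}}{3}}\, ds$, giving $v = - \frac{3 e^{- \frac{s^{2}}{3}}}{2}$. The boundary term vanishes and
$$\int_{-\infty}^{\infty} s \sin(b s)\, e^{- \frac{s^{2}}{3}}\, ds = \frac{3 b}{2} \int_{-\infty}^{\infty} \cos(b s)\, e^{- \frac{s^{2}}{3}}\, ds,$$
so $I'(b) = - \frac{3 b}{2}\, I(b)$.

This is a separable first-order ODE; solving with the initial condition $I(0) = \int_{-\infty}^{\infty} 2 e^{- \frac{s^{2}}{3}}\,ds = 2 \sqrt{3} \sqrt{\pi}$ gives
$$I(b) = 2 \sqrt{3} \sqrt{\pi} e^{- \frac{3 b^{2}}{4}}.$$

Setting $b = \frac{1}{2}$:
$$I = \frac{2 \sqrt{3} \sqrt{\pi}}{e^{\frac{3}{16}}}.$$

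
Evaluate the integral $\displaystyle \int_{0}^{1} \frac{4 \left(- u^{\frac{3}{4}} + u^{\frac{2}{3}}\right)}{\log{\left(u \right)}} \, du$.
$- \log{\left(\frac{194481}{160000} \right)}$

Consider the one-parameter family: let $I(a) = \int_{0}^{1} \frac{4 \left(u^{\frac{2}{3}} - u^{a}\right)}{\log{\left(u \right)}} \, du$.

Since $\dfrac{\partial}{\partial a}\,u^{a} = u^{a} \ln u$, the $\ln u$ in the denominator cancels and
$$\frac{dI}{da} = \int_{0}^{1} -4 u^{a} \, du = -4 \left[\frac{u^{a+1}}{a+1}\right]_0^1 = - \frac{4}{a + 1}.$$

Integrating with respect to $a$ gives $I(a) = - \log{\left(\frac{81 \left(a + 1\right)^{4}}{625} \right)} + C$.

At $a = \frac{2}{3}$ the integrand is identically $0$, so $I(\frac{2}{3}) = 0$. The closed form gives $0$, hence $C = 0$.

Setting $a = \frac{3}{4}$:
$$I = - \log{\left(\frac{194481}{160000} \right)}.$$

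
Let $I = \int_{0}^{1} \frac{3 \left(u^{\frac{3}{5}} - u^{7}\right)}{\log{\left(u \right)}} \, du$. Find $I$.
$- \log{\left(125 \right)}$

Introduce a parameter $a$ in the exponent: let $I(a) = \int_{0}^{1} \frac{3 \left(- u^{7} + u^{a}\right)}{\log{\left(u \right)}} \, du$.

Since $\dfrac{\partial}{\partial a}\,u^{a} = u^{a} \ln u$, the $\ln u$ in the denominator cancels and
$$\frac{dI}{da} = \int_{0}^{1} 3 u^{a} \, du = 3 \left[\frac{u^{a+1}}{a+1}\right]_0^1 = \frac{3}{a + 1}.$$

Integrating with respect to $a$ gives $I(a) = \log{\left(\frac{\left(a + 1\right)^{3}}{512} \right)} + C$.

At $a = 7$ the integrand is identically $0$, so $I(7) = 0$. The closed form gives $0$, hence $C = 0$.

Setting $a = \frac{3}{5}$:
$$I = - \log{\left(125 \right)}.$$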